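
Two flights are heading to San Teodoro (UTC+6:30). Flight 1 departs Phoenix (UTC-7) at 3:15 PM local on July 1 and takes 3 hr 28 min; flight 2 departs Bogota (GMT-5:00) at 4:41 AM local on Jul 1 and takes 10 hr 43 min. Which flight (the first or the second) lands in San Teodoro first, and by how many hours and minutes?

the second, by 5 hours 19 minutes

Flight 1 in UTC: 3:15 PM + 7:00 = 10:15 PM on Jul 1.
+3 hours and 28 minutes → arrive 1:43 AM UTC on Jul 2.
Flight 2 in UTC: 4:41 AM + 5:00 = 9:41 AM on Jul 1.
+10 hours and 43 minutes → arrive 8:24 PM UTC on Jul 1.
Flight 2 lands earlier by 5 hours 19 minutes.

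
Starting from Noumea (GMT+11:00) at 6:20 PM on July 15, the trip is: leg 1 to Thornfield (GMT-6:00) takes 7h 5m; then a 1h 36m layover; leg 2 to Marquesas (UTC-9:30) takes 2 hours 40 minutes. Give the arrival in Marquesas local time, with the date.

9:11 AM on Jul 15

Convert departure to UTC: 6:20 PM − 11:00 = 7:20 AM UTC on Jul 15.
Add 7 hours and 5 minutes leg 1 → 2:25 PM UTC.
Add 1 hour 36 minutes layover in Thornfield → 4:01 PM UTC.
Add 2 hours 40 minutes leg 2 → 6:41 PM UTC.
Marquesas is UTC−9:30, so local arrival = 6:41 PM − 9:30 = 9:11 AM on Jul 15.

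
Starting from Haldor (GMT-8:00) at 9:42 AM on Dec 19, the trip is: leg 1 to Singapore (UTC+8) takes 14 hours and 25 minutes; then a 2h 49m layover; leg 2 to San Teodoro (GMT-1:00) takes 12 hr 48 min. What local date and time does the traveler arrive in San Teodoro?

10:44 PM on December 20

Convert departure to UTC: 9:42 AM + 8:00 = 5:42 PM UTC on Dec 19.
Add 14 hours 25 minutes leg 1 → 8:07 AM UTC (Dec 20).
Add 2 hours and 49 minutes layover in Singapore → 10:56 AM UTC.
Add 12 hours and 48 minutes leg 2 → 11:44 PM UTC.
San Teodoro is UTC−1:00, so local arrival = 11:44 PM − 1:00 = 10:44 PM on Dec 20.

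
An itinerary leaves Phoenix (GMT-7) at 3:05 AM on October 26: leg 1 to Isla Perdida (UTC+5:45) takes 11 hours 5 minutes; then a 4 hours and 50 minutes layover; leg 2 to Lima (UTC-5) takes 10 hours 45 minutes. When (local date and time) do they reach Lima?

Convert departure to UTC: 3:05 AM + 7:00 = 10:05 AM UTC on Oct 26.
Add 11 hours and 5 minutes leg 1 → 9:10 PM UTC.
Add 4 hours and 50 minutes layover in Isla Perdida → 2:00 AM UTC (Oct 27).
Add 10 hours and 45 minutes leg 2 → 12:45 PM UTC.
Lima is UTC−5:00, so local arrival = 12:45 PM − 5:00 = 7:45 AM on Oct 27.

7:45 AM on Oct 27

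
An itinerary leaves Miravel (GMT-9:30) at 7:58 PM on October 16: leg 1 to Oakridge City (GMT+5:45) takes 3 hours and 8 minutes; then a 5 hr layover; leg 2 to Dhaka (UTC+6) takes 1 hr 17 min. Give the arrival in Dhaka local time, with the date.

Convert departure to UTC: 7:58 PM + 9:30 = 5:28 AM UTC on Oct 17.
Add 3 hours and 8 minutes leg 1 → 8:36 AM UTC.
Add 5 hours layover in Oakridge City → 1:36 PM UTC.
Add 1 hour 17 minutes leg 2 → 2:53 PM UTC.
Dhaka is UTC+6:00, so local arrival = 2:53 PM + 6:00 = 8:53 PM on Oct 17.

8:53 PM on October 17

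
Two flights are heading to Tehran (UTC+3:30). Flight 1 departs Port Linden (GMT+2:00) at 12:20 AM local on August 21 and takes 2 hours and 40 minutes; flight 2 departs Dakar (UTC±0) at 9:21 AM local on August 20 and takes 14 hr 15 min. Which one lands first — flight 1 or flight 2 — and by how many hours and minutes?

the second, by 1 hour 24 minutes

Flight 1 in UTC: 12:20 AM − 2:00 = 10:20 PM on Aug 20.
+2 hours 40 minutes → arrive 1:00 AM UTC on Aug 21.
Flight 2 departs at 9:21 AM UTC (Aug 20).
+14 hours 15 minutes → arrive 11:36 PM UTC on Aug 20.
Flight 2 lands earlier by 1 hour 24 minutes.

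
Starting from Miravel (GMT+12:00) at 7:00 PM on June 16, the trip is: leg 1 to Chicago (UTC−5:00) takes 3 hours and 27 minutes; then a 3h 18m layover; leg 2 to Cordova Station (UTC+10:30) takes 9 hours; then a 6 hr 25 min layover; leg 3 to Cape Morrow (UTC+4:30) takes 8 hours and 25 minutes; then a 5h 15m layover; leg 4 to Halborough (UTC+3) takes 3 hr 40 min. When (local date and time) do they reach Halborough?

Convert departure to UTC: 7:00 PM − 12:00 = 7:00 AM UTC on Jun 16.
Add 3 hours and 27 minutes leg 1 → 10:27 AM UTC.
Add 3 hours and 18 minutes layover in Chicago → 1:45 PM UTC.
Add 9 hours leg 2 → 10:45 PM UTC.
Add 6 hours 25 minutes layover in Cordova Station → 5:10 AM UTC (Jun 17).
Add 8 hours 25 minutes leg 3 → 1:35 PM UTC.
Add 5 hours and 15 minutes layover in Cape Morrow → 6:50 PM UTC.
Add 3 hours 40 minutes leg 4 → 10:30 PM UTC.
Halborough is UTC+3:00, so local arrival = 10:30 PM + 3:00 = 1:30 AM on Jun 18.

1:30 AM on Jun 18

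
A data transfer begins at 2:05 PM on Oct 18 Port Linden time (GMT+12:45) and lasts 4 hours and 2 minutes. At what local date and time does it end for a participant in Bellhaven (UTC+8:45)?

Bellhaven is 4:00 behind Port Linden.
After 4 hours and 2 minutes it is 6:07 PM in Port Linden.
Shift by the zone difference: 6:07 PM − 4:00 = 2:07 PM on Oct 18 in Bellhaven.

2:07 PM on Oct 18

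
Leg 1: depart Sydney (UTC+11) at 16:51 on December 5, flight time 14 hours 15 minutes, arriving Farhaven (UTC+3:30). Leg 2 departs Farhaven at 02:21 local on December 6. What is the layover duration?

2 hours 45 minutes

Convert departure to UTC: 16:51 − 11:00 = 05:51 UTC on Dec 5.
Add 14 hours 15 minutes flight time → 20:06 UTC.
Farhaven is UTC+3:30, so local arrival = 20:06 + 3:30 = 23:36 on Dec 5.
Layover = 02:21 − 23:36 (+1 day) = 2 hours 45 minutes.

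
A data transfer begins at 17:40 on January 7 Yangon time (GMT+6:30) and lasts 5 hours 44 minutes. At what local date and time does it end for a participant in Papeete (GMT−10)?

Convert start to UTC: 17:40 − 6:30 = 11:10 UTC on Jan 7.
Add 5 hours and 44 minutes duration → 16:54 UTC.
Papeete is UTC−10:00, so local end time = 16:54 − 10:00 = 06:54 on Jan 7.

06:54 on Jan 7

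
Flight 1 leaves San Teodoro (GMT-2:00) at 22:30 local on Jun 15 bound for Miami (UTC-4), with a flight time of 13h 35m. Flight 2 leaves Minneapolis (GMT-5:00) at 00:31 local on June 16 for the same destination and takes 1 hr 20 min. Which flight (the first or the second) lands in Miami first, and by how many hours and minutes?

the second, by 7 hours 14 minutes

Flight 1 in UTC: 22:30 + 2:00 = 00:30 on Jun 16.
+13 hours 35 minutes → arrive 14:05 UTC on Jun 16.
Flight 2 in UTC: 00:31 + 5:00 = 05:31 on Jun 16.
+1 hour and 20 minutes → arrive 06:51 UTC on Jun 16.
Flight 2 lands earlier by 7 hours 14 minutes.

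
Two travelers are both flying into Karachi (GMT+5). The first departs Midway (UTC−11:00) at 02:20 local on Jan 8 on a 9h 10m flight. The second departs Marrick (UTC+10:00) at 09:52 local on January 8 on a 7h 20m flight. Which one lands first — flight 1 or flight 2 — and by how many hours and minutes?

the second, by 15 hours 18 minutes

Flight 1 in UTC: 02:20 + 11:00 = 13:20 on Jan 8.
+9 hours 10 minutes → arrive 22:30 UTC on Jan 8.
Flight 2 in UTC: 09:52 − 10:00 = 23:52 on Jan 7.
+7 hours and 20 minutes → arrive 07:12 UTC on Jan 8.
Flight 2 lands earlier by 15 hours 18 minutes.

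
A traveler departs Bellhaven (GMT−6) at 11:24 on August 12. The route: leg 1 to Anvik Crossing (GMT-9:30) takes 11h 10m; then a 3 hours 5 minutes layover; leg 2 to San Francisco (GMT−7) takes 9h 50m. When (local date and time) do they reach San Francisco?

Convert departure to UTC: 11:24 + 6:00 = 17:24 UTC on Aug 12.
Add 11 hours 10 minutes leg 1 → 04:34 UTC (Aug 13).
Add 3 hours and 5 minutes layover in Anvik Crossing → 07:39 UTC.
Add 9 hours 50 minutes leg 2 → 17:29 UTC.
San Francisco is UTC−7:00, so local arrival = 17:29 − 7:00 = 10:29 on Aug 13.

10:29 on August 13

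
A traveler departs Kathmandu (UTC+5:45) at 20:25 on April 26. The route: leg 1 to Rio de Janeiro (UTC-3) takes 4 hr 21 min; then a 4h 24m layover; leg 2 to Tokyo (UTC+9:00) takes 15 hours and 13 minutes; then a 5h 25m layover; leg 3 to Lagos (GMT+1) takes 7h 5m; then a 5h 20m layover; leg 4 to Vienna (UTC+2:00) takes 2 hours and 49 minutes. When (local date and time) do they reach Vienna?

13:17 on Apr 28

Convert departure to UTC: 20:25 − 5:45 = 14:40 UTC on Apr 26.
Add 4 hours and 21 minutes leg 1 → 19:01 UTC.
Add 4 hours 24 minutes layover in Rio de Janeiro → 23:25 UTC.
Add 15 hours and 13 minutes leg 2 → 14:38 UTC (Apr 27).
Add 5 hours 25 minutes layover in Tokyo → 20:03 UTC.
Add 7 hours 5 minutes leg 3 → 03:08 UTC (Apr 28).
Add 5 hours and 20 minutes layover in Lagos → 08:28 UTC.
Add 2 hours and 49 minutes leg 4 → 11:17 UTC.
Vienna is UTC+2:00, so local arrival = 11:17 + 2:00 = 13:17 on Apr 28.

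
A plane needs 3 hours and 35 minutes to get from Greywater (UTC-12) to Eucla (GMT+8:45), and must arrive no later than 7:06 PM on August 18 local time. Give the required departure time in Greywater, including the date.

6:46 PM on August 17

Target arrival in UTC: 7:06 PM − 8:45 = 10:21 AM on Aug 18.
Subtract 3 hours 35 minutes → departure 6:46 AM UTC on Aug 18.
Greywater is UTC−12:00: 6:46 AM − 12:00 = 6:46 PM on Aug 17.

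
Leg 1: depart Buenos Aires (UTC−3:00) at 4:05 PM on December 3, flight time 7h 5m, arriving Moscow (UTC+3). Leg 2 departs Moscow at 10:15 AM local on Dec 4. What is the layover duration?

5 hours 5 minutes

Convert departure to UTC: 4:05 PM + 3:00 = 7:05 PM UTC on Dec 3.
Add 7 hours and 5 minutes flight time → 2:10 AM UTC (Dec 4).
Moscow is UTC+3:00, so local arrival = 2:10 AM + 3:00 = 5:10 AM on Dec 4.
Layover = 10:15 AM − 5:10 AM = 5 hours 5 minutes.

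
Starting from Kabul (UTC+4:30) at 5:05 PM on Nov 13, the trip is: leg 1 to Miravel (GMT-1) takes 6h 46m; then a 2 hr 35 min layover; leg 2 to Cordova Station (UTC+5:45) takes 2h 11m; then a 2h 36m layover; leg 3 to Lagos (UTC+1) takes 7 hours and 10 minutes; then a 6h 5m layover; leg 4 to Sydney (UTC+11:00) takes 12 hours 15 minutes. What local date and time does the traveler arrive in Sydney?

Convert departure to UTC: 5:05 PM − 4:30 = 12:35 PM UTC on Nov 13.
Add 6 hours and 46 minutes leg 1 → 7:21 PM UTC.
Add 2 hours and 35 minutes layover in Miravel → 9:56 PM UTC.
Add 2 hours 11 minutes leg 2 → 12:07 AM UTC (Nov 14).
Add 2 hours 36 minutes layover in Cordova Station → 2:43 AM UTC.
Add 7 hours 10 minutes leg 3 → 9:53 AM UTC.
Add 6 hours 5 minutes layover in Lagos → 3:58 PM UTC.
Add 12 hours and 15 minutes leg 4 → 4:13 AM UTC (Nov 15).
Sydney is UTC+11:00, so local arrival = 4:13 AM + 11:00 = 3:13 PM on Nov 15.

3:13 PM on Nov 15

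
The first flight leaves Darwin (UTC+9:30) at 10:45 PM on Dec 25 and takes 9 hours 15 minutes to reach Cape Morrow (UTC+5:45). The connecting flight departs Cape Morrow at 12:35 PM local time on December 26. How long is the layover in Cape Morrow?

Convert departure to UTC: 10:45 PM − 9:30 = 1:15 PM UTC on Dec 25.
Add 9 hours and 15 minutes flight time → 10:30 PM UTC.
Cape Morrow is UTC+5:45, so local arrival = 10:30 PM + 5:45 = 4:15 AM on Dec 26.
Layover = 12:35 PM − 4:15 AM = 8 hours 20 minutes.

8 hours 20 minutes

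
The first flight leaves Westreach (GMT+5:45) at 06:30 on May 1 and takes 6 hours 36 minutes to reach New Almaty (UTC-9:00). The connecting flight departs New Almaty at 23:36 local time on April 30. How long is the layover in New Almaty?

Convert departure to UTC: 06:30 − 5:45 = 00:45 UTC on May 1.
Add 6 hours and 36 minutes flight time → 07:21 UTC.
New Almaty is UTC−9:00, so local arrival = 07:21 − 9:00 = 22:21 on Apr 30.
Layover = 23:36 − 22:21 = 1 hour 15 minutes.

1 hour 15 minutes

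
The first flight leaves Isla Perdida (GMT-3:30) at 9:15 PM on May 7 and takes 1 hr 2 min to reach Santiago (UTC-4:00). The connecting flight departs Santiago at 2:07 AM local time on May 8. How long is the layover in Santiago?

Convert departure to UTC: 9:15 PM + 3:30 = 12:45 AM UTC on May 8.
Add 1 hour 2 minutes flight time → 1:47 AM UTC.
Santiago is UTC−4:00, so local arrival = 1:47 AM − 4:00 = 9:47 PM on May 7.
Layover = 2:07 AM − 9:47 PM (+1 day) = 4 hours 20 minutes.

4 hours 20 minutes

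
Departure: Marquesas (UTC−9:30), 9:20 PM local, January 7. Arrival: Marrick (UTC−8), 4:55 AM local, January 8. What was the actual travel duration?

Departure in UTC: 9:20 PM + 9:30 = 6:50 AM on Jan 8.
Arrival in UTC: 4:55 AM + 8:00 = 12:55 PM on Jan 8.
Elapsed = 12:55 PM − 6:50 AM = 6 hours 5 minutes.

6 hours 5 minutes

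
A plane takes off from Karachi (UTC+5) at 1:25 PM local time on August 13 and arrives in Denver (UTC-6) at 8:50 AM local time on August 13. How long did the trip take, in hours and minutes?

Departure in UTC: 1:25 PM − 5:00 = 8:25 AM on Aug 13.
Arrival in UTC: 8:50 AM + 6:00 = 2:50 PM on Aug 13.
Elapsed = 2:50 PM − 8:25 AM = 6 hours 25 minutes.

6 hours 25 minutes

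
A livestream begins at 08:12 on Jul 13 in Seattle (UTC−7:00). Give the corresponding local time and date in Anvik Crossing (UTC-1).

14:12 on July 13

In UTC: 08:12 + 7:00 = 15:12 on Jul 13.
Anvik Crossing is UTC−1:00: 15:12 − 1:00 = 14:12 on Jul 13.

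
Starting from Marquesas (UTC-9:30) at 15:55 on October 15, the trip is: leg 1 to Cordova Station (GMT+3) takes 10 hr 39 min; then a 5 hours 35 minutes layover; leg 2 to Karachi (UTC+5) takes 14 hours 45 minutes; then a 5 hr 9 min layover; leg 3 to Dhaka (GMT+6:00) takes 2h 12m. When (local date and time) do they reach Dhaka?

Convert departure to UTC: 15:55 + 9:30 = 01:25 UTC on Oct 16.
Add 10 hours and 39 minutes leg 1 → 12:04 UTC.
Add 5 hours 35 minutes layover in Cordova Station → 17:39 UTC.
Add 14 hours 45 minutes leg 2 → 08:24 UTC (Oct 17).
Add 5 hours and 9 minutes layover in Karachi → 13:33 UTC.
Add 2 hours and 12 minutes leg 3 → 15:45 UTC.
Dhaka is UTC+6:00, so local arrival = 15:45 + 6:00 = 21:45 on Oct 17.

21:45 on October 17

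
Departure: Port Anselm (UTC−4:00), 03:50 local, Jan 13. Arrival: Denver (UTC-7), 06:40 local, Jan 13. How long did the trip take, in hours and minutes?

Departure in UTC: 03:50 + 4:00 = 07:50 on Jan 13.
Arrival in UTC: 06:40 + 7:00 = 13:40 on Jan 13.
Elapsed = 13:40 − 07:50 = 5 hours 50 minutes.

5 hours 50 minutes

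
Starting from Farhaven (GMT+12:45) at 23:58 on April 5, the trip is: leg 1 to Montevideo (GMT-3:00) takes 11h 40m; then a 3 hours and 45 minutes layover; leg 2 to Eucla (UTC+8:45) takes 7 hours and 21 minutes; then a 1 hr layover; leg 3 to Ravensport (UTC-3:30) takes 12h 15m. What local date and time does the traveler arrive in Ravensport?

19:44 on April 6

Convert departure to UTC: 23:58 − 12:45 = 11:13 UTC on Apr 5.
Add 11 hours and 40 minutes leg 1 → 22:53 UTC.
Add 3 hours and 45 minutes layover in Montevideo → 02:38 UTC (Apr 6).
Add 7 hours 21 minutes leg 2 → 09:59 UTC.
Add 1 hour layover in Eucla → 10:59 UTC.
Add 12 hours 15 minutes leg 3 → 23:14 UTC.
Ravensport is UTC−3:30, so local arrival = 23:14 − 3:30 = 19:44 on Apr 6.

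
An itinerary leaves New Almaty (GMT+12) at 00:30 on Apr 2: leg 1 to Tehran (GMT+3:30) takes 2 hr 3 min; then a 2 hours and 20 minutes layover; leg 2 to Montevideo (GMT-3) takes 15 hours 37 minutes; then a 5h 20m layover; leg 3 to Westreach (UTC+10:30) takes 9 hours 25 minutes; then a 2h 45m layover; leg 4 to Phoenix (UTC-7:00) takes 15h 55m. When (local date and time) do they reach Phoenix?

10:55 on Apr 3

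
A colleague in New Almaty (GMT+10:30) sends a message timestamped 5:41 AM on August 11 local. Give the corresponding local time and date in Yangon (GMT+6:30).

In UTC: 5:41 AM − 10:30 = 7:11 PM on Aug 10.
Yangon is UTC+6:30: 7:11 PM + 6:30 = 1:41 AM on Aug 11.

1:41 AM on August 11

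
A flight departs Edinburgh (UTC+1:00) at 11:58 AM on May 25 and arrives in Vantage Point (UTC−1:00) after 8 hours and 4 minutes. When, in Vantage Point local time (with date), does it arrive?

Convert departure to UTC: 11:58 AM − 1:00 = 10:58 AM UTC on May 25.
Add 8 hours 4 minutes travel time → 7:02 PM UTC.
Vantage Point is UTC−1:00, so local arrival = 7:02 PM − 1:00 = 6:02 PM on May 25.

6:02 PM on May 25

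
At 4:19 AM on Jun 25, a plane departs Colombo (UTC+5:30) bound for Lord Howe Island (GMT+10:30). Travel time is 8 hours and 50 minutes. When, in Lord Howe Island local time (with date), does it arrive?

Convert departure to UTC: 4:19 AM − 5:30 = 10:49 PM UTC on Jun 24.
Add 8 hours and 50 minutes travel time → 7:39 AM UTC (Jun 25).
Lord Howe Island is UTC+10:30, so local arrival = 7:39 AM + 10:30 = 6:09 PM on Jun 25.

6:09 PM on June 25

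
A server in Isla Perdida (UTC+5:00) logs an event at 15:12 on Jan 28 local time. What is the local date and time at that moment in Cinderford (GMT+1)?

Cinderford is 4:00 behind Isla Perdida.
Shift by the zone difference: 15:12 − 4:00 = 11:12 on Jan 28 in Cinderford.

11:12 on January 28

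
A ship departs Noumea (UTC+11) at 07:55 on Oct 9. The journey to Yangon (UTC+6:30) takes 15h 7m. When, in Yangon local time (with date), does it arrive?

Convert departure to UTC: 07:55 − 11:00 = 20:55 UTC on Oct 8.
Add 15 hours 7 minutes travel time → 12:02 UTC (Oct 9).
Yangon is UTC+6:30, so local arrival = 12:02 + 6:30 = 18:32 on Oct 9.

18:32 on October 9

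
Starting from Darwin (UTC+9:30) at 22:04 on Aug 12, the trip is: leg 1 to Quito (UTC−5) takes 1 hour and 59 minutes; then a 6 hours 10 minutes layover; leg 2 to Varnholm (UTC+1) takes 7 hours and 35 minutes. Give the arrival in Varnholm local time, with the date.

05:18 on August 13

Convert departure to UTC: 22:04 − 9:30 = 12:34 UTC on Aug 12.
Add 1 hour and 59 minutes leg 1 → 14:33 UTC.
Add 6 hours and 10 minutes layover in Quito → 20:43 UTC.
Add 7 hours 35 minutes leg 2 → 04:18 UTC (Aug 13).
Varnholm is UTC+1:00, so local arrival = 04:18 + 1:00 = 05:18 on Aug 13.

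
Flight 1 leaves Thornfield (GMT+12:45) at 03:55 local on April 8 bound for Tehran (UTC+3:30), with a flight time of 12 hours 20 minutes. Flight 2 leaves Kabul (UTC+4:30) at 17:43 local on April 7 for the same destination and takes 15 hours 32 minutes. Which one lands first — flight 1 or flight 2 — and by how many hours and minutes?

Flight 1 in UTC: 03:55 − 12:45 = 15:10 on Apr 7.
+12 hours 20 minutes → arrive 03:30 UTC on Apr 8.
Flight 2 in UTC: 17:43 − 4:30 = 13:13 on Apr 7.
+15 hours 32 minutes → arrive 04:45 UTC on Apr 8.
Flight 1 lands earlier by 1 hour 15 minutes.

the first, by 1 hour 15 minutes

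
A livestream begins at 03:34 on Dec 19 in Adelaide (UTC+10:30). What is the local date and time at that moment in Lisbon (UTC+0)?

In UTC: 03:34 − 10:30 = 17:04 on Dec 18.
Lisbon is UTC+0, so it is 17:04 on Dec 18.

17:04 on Dec 18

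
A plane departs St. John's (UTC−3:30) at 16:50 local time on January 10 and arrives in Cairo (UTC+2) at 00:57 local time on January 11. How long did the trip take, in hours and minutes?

2 hours 37 minutes

Departure in UTC: 16:50 + 3:30 = 20:20 on Jan 10.
Arrival in UTC: 00:57 − 2:00 = 22:57 on Jan 10.
Elapsed = 22:57 − 20:20 = 2 hours 37 minutes.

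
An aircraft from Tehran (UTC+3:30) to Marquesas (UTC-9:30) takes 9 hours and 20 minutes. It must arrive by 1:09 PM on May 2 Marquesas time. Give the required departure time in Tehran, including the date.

Target arrival in UTC: 1:09 PM + 9:30 = 10:39 PM on May 2.
Subtract 9 hours and 20 minutes → departure 1:19 PM UTC on May 2.
Tehran is UTC+3:30: 1:19 PM + 3:30 = 4:49 PM on May 2.

4:49 PM on May 2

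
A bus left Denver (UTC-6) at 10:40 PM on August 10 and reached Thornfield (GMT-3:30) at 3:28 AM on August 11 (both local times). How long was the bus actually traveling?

Departure in UTC: 10:40 PM + 6:00 = 4:40 AM on Aug 11.
Arrival in UTC: 3:28 AM + 3:30 = 6:58 AM on Aug 11.
Elapsed = 6:58 AM − 4:40 AM = 2 hours 18 minutes.

2 hours 18 minutes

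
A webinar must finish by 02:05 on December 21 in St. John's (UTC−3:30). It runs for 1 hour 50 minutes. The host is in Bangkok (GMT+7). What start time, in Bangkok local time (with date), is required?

10:45 on December 21

Target end time in UTC: 02:05 + 3:30 = 05:35 on Dec 21.
Subtract 1 hour and 50 minutes → start 03:45 UTC on Dec 21.
Bangkok is UTC+7:00: 03:45 + 7:00 = 10:45 on Dec 21.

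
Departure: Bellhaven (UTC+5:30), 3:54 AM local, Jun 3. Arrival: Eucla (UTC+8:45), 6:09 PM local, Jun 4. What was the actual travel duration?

Departure in UTC: 3:54 AM − 5:30 = 10:24 PM on Jun 2.
Arrival in UTC: 6:09 PM − 8:45 = 9:24 AM on Jun 4.
Elapsed = 9:24 AM − 10:24 PM (+2 days) = 35 hours.

35 hours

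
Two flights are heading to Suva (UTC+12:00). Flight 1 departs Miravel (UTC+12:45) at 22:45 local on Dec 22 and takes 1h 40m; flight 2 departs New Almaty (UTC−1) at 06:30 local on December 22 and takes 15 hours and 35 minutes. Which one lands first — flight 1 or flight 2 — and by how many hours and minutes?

Flight 1 in UTC: 22:45 − 12:45 = 10:00 on Dec 22.
+1 hour and 40 minutes → arrive 11:40 UTC on Dec 22.
Flight 2 in UTC: 06:30 + 1:00 = 07:30 on Dec 22.
+15 hours and 35 minutes → arrive 23:05 UTC on Dec 22.
Flight 1 lands earlier by 11 hours 25 minutes.

the first, by 11 hours 25 minutes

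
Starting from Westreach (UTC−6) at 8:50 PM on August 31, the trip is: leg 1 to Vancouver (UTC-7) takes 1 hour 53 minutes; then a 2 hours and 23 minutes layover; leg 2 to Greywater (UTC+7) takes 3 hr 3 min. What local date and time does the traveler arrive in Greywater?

5:09 PM on Sep 1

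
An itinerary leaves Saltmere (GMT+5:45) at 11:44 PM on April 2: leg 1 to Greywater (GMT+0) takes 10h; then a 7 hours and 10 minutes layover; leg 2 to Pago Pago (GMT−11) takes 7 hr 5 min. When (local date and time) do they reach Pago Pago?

Convert departure to UTC: 11:44 PM − 5:45 = 5:59 PM UTC on Apr 2.
Add 10 hours leg 1 → 3:59 AM UTC (Apr 3).
Add 7 hours and 10 minutes layover in Greywater → 11:09 AM UTC.
Add 7 hours and 5 minutes leg 2 → 6:14 PM UTC.
Pago Pago is UTC−11:00, so local arrival = 6:14 PM − 11:00 = 7:14 AM on Apr 3.

7:14 AM on Apr 3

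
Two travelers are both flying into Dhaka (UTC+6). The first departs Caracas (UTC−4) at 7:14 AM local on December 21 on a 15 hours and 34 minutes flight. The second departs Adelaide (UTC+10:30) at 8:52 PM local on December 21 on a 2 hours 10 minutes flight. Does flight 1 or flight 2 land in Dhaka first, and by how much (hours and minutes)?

the second, by 14 hours 16 minutes

Flight 1 in UTC: 7:14 AM + 4:00 = 11:14 AM on Dec 21.
+15 hours and 34 minutes → arrive 2:48 AM UTC on Dec 22.
Flight 2 in UTC: 8:52 PM − 10:30 = 10:22 AM on Dec 21.
+2 hours 10 minutes → arrive 12:32 PM UTC on Dec 21.
Flight 2 lands earlier by 14 hours 16 minutes.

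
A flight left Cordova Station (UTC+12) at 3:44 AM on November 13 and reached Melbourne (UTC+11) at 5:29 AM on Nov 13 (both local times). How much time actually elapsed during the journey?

2 hours 45 minutes

Melbourne is 1:00 behind Cordova Station.
Clock-face elapsed time (ignoring zones) is 1 hour 45 minutes.
Actual elapsed = 1 hour 45 minutes + 1:00 = 2 hours 45 minutes.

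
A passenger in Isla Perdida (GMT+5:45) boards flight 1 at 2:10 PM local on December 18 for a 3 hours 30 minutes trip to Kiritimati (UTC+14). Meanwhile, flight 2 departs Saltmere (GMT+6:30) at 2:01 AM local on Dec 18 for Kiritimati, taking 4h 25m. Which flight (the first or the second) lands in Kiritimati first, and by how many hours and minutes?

Flight 1 in UTC: 2:10 PM − 5:45 = 8:25 AM on Dec 18.
+3 hours and 30 minutes → arrive 11:55 AM UTC on Dec 18.
Flight 2 in UTC: 2:01 AM − 6:30 = 7:31 PM on Dec 17.
+4 hours and 25 minutes → arrive 11:56 PM UTC on Dec 17.
Flight 2 lands earlier by 11 hours 59 minutes.

the second, by 11 hours 59 minutes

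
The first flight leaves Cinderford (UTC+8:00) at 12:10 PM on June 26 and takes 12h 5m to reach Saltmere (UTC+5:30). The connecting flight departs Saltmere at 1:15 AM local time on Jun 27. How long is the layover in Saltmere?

Convert departure to UTC: 12:10 PM − 8:00 = 4:10 AM UTC on Jun 26.
Add 12 hours 5 minutes flight time → 4:15 PM UTC.
Saltmere is UTC+5:30, so local arrival = 4:15 PM + 5:30 = 9:45 PM on Jun 26.
Layover = 1:15 AM − 9:45 PM (+1 day) = 3 hours 30 minutes.

3 hours 30 minutes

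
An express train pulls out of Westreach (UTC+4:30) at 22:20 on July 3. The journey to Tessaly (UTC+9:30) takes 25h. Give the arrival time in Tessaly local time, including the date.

04:20 on Jul 5

Convert departure to UTC: 22:20 − 4:30 = 17:50 UTC on Jul 3.
Add 25 hours travel time → 18:50 UTC (Jul 4).
Tessaly is UTC+9:30, so local arrival = 18:50 + 9:30 = 04:20 on Jul 5.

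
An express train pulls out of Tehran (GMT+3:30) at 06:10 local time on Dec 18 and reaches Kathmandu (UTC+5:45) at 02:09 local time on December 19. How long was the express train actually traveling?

17 hours 44 minutes

Kathmandu is 2:15 ahead of Tehran.
Clock-face elapsed time (ignoring zones) is 19 hours 59 minutes.
Actual elapsed = 19 hours 59 minutes − 2:15 = 17 hours 44 minutes.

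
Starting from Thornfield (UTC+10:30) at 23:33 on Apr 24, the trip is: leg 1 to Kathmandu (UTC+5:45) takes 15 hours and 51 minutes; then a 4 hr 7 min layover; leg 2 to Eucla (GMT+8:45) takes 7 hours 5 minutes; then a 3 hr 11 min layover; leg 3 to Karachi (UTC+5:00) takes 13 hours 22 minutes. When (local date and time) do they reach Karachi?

13:39 on April 26

Convert departure to UTC: 23:33 − 10:30 = 13:03 UTC on Apr 24.
Add 15 hours 51 minutes leg 1 → 04:54 UTC (Apr 25).
Add 4 hours and 7 minutes layover in Kathmandu → 09:01 UTC.
Add 7 hours and 5 minutes leg 2 → 16:06 UTC.
Add 3 hours and 11 minutes layover in Eucla → 19:17 UTC.
Add 13 hours 22 minutes leg 3 → 08:39 UTC (Apr 26).
Karachi is UTC+5:00, so local arrival = 08:39 + 5:00 = 13:39 on Apr 26.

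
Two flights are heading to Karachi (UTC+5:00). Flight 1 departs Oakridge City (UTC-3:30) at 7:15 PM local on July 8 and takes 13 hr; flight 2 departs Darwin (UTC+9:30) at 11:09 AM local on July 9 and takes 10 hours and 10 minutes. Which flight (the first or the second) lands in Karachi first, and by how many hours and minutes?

Flight 1 in UTC: 7:15 PM + 3:30 = 10:45 PM on Jul 8.
+13 hours → arrive 11:45 AM UTC on Jul 9.
Flight 2 in UTC: 11:09 AM − 9:30 = 1:39 AM on Jul 9.
+10 hours and 10 minutes → arrive 11:49 AM UTC on Jul 9.
Flight 1 lands earlier by 4 minutes.

the first, by 4 minutes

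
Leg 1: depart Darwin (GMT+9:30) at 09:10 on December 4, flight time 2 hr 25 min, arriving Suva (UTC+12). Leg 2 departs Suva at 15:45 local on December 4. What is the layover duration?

Convert departure to UTC: 09:10 − 9:30 = 23:40 UTC on Dec 3.
Add 2 hours 25 minutes flight time → 02:05 UTC (Dec 4).
Suva is UTC+12:00, so local arrival = 02:05 + 12:00 = 14:05 on Dec 4.
Layover = 15:45 − 14:05 = 1 hour 40 minutes.

1 hour 40 minutes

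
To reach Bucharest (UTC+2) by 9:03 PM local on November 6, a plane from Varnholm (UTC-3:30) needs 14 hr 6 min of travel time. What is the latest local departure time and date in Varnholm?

1:27 AM on November 6

Target arrival in UTC: 9:03 PM − 2:00 = 7:03 PM on Nov 6.
Subtract 14 hours and 6 minutes → departure 4:57 AM UTC on Nov 6.
Varnholm is UTC−3:30: 4:57 AM − 3:30 = 1:27 AM on Nov 6.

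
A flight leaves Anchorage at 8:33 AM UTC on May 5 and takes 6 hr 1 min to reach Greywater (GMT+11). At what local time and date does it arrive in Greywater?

Departure is given in UTC: 8:33 AM on May 5.
Add 6 hours 1 minute → 2:34 PM UTC.
Greywater is UTC+11:00: 2:34 PM + 11:00 = 1:34 AM on May 6.

1:34 AM on May 6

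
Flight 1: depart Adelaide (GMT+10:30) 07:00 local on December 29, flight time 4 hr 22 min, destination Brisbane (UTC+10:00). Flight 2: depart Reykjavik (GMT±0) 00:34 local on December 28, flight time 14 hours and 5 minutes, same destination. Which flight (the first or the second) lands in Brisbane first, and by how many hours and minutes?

Flight 1 in UTC: 07:00 − 10:30 = 20:30 on Dec 28.
+4 hours and 22 minutes → arrive 00:52 UTC on Dec 29.
Flight 2 departs at 00:34 UTC (Dec 28).
+14 hours 5 minutes → arrive 14:39 UTC on Dec 28.
Flight 2 lands earlier by 10 hours 13 minutes.

the second, by 10 hours 13 minutes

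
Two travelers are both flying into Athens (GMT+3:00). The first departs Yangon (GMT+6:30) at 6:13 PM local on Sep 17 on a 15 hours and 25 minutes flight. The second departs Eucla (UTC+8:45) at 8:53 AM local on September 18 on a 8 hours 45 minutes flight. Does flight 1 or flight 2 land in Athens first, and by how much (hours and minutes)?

Flight 1 in UTC: 6:13 PM − 6:30 = 11:43 AM on Sep 17.
+15 hours 25 minutes → arrive 3:08 AM UTC on Sep 18.
Flight 2 in UTC: 8:53 AM − 8:45 = 12:08 AM on Sep 18.
+8 hours and 45 minutes → arrive 8:53 AM UTC on Sep 18.
Flight 1 lands earlier by 5 hours 45 minutes.

the first, by 5 hours 45 minutes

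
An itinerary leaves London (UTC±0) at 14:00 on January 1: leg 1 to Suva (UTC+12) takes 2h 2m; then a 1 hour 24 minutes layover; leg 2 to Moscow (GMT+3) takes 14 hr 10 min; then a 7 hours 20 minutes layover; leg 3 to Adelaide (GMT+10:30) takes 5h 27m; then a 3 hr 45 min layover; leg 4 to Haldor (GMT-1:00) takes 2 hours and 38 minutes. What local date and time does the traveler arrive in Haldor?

01:46 on January 3

London is at UTC+0, so departure is already 14:00 UTC on Jan 1.
Add 2 hours and 2 minutes leg 1 → 16:02 UTC.
Add 1 hour and 24 minutes layover in Suva → 17:26 UTC.
Add 14 hours and 10 minutes leg 2 → 07:36 UTC (Jan 2).
Add 7 hours 20 minutes layover in Moscow → 14:56 UTC.
Add 5 hours and 27 minutes leg 3 → 20:23 UTC.
Add 3 hours and 45 minutes layover in Adelaide → 00:08 UTC (Jan 3).
Add 2 hours and 38 minutes leg 4 → 02:46 UTC.
Haldor is UTC−1:00, so local arrival = 02:46 − 1:00 = 01:46 on Jan 3.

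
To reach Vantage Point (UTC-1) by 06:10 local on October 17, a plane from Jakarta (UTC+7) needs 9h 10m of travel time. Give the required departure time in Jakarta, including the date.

05:00 on October 17

Target arrival in UTC: 06:10 + 1:00 = 07:10 on Oct 17.
Subtract 9 hours 10 minutes → departure 22:00 UTC on Oct 16.
Jakarta is UTC+7:00: 22:00 + 7:00 = 05:00 on Oct 17.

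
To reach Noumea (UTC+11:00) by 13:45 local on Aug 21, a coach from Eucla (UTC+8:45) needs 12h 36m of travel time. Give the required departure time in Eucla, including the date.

Target arrival in UTC: 13:45 − 11:00 = 02:45 on Aug 21.
Subtract 12 hours 36 minutes → departure 14:09 UTC on Aug 20.
Eucla is UTC+8:45: 14:09 + 8:45 = 22:54 on Aug 20.

22:54 on August 20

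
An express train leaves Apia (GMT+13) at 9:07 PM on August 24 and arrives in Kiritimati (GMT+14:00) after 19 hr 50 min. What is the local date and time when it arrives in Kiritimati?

Convert departure to UTC: 9:07 PM − 13:00 = 8:07 AM UTC on Aug 24.
Add 19 hours and 50 minutes travel time → 3:57 AM UTC (Aug 25).
Kiritimati is UTC+14:00, so local arrival = 3:57 AM + 14:00 = 5:57 PM on Aug 25.

5:57 PM on Aug 25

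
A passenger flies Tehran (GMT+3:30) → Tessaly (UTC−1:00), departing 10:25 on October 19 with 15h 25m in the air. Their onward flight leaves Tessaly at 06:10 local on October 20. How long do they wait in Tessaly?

Convert departure to UTC: 10:25 − 3:30 = 06:55 UTC on Oct 19.
Add 15 hours 25 minutes flight time → 22:20 UTC.
Tessaly is UTC−1:00, so local arrival = 22:20 − 1:00 = 21:20 on Oct 19.
Layover = 06:10 − 21:20 (+1 day) = 8 hours 50 minutes.

8 hours 50 minutes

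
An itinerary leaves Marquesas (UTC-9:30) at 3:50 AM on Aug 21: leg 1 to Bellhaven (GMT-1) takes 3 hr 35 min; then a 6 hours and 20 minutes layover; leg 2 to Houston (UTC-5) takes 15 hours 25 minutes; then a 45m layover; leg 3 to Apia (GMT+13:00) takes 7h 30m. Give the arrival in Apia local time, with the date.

Convert departure to UTC: 3:50 AM + 9:30 = 1:20 PM UTC on Aug 21.
Add 3 hours 35 minutes leg 1 → 4:55 PM UTC.
Add 6 hours 20 minutes layover in Bellhaven → 11:15 PM UTC.
Add 15 hours and 25 minutes leg 2 → 2:40 PM UTC (Aug 22).
Add 45 minutes layover in Houston → 3:25 PM UTC.
Add 7 hours and 30 minutes leg 3 → 10:55 PM UTC.
Apia is UTC+13:00, so local arrival = 10:55 PM + 13:00 = 11:55 AM on Aug 23.

11:55 AM on August 23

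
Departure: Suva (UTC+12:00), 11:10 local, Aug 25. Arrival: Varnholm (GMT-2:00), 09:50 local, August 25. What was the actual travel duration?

12 hours 40 minutes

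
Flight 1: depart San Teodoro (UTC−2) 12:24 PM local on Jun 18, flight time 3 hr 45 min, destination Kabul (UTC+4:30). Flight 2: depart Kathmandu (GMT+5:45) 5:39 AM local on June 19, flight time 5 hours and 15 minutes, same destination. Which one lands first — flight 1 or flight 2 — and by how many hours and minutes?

the first, by 11 hours

Flight 1 in UTC: 12:24 PM + 2:00 = 2:24 PM on Jun 18.
+3 hours and 45 minutes → arrive 6:09 PM UTC on Jun 18.
Flight 2 in UTC: 5:39 AM − 5:45 = 11:54 PM on Jun 18.
+5 hours 15 minutes → arrive 5:09 AM UTC on Jun 19.
Flight 1 lands earlier by 11 hours.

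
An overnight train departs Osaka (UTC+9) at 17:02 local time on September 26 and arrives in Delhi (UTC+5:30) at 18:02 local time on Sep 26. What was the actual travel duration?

4 hours 30 minutes

Departure in UTC: 17:02 − 9:00 = 08:02 on Sep 26.
Arrival in UTC: 18:02 − 5:30 = 12:32 on Sep 26.
Elapsed = 12:32 − 08:02 = 4 hours 30 minutes.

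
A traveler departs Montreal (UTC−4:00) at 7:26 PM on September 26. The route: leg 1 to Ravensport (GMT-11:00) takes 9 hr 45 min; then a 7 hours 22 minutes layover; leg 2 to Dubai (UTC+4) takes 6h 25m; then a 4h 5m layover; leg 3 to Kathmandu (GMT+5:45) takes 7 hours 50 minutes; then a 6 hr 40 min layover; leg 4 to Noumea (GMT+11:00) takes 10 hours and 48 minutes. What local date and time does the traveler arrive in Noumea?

Convert departure to UTC: 7:26 PM + 4:00 = 11:26 PM UTC on Sep 26.
Add 9 hours 45 minutes leg 1 → 9:11 AM UTC (Sep 27).
Add 7 hours and 22 minutes layover in Ravensport → 4:33 PM UTC.
Add 6 hours 25 minutes leg 2 → 10:58 PM UTC.
Add 4 hours 5 minutes layover in Dubai → 3:03 AM UTC (Sep 28).
Add 7 hours and 50 minutes leg 3 → 10:53 AM UTC.
Add 6 hours and 40 minutes layover in Kathmandu → 5:33 PM UTC.
Add 10 hours and 48 minutes leg 4 → 4:21 AM UTC (Sep 29).
Noumea is UTC+11:00, so local arrival = 4:21 AM + 11:00 = 3:21 PM on Sep 29.

3:21 PM on Sep 29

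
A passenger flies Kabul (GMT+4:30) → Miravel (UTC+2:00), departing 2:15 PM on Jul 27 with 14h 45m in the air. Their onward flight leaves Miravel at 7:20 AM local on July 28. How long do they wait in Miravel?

4 hours 50 minutes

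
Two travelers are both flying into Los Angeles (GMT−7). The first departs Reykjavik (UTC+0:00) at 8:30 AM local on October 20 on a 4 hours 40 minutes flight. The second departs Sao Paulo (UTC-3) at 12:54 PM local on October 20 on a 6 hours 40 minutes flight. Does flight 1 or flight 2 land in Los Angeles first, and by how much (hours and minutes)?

the first, by 9 hours 24 minutes

Flight 1 departs at 8:30 AM UTC (Oct 20).
+4 hours and 40 minutes → arrive 1:10 PM UTC on Oct 20.
Flight 2 in UTC: 12:54 PM + 3:00 = 3:54 PM on Oct 20.
+6 hours 40 minutes → arrive 10:34 PM UTC on Oct 20.
Flight 1 lands earlier by 9 hours 24 minutes.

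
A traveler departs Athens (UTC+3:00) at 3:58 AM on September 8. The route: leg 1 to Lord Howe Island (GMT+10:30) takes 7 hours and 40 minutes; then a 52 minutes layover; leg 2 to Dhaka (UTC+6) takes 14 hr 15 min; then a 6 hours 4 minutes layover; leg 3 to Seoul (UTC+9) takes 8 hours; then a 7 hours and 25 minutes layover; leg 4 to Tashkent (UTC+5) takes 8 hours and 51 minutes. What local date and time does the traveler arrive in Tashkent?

Convert departure to UTC: 3:58 AM − 3:00 = 12:58 AM UTC on Sep 8.
Add 7 hours 40 minutes leg 1 → 8:38 AM UTC.
Add 52 minutes layover in Lord Howe Island → 9:30 AM UTC.
Add 14 hours and 15 minutes leg 2 → 11:45 PM UTC.
Add 6 hours 4 minutes layover in Dhaka → 5:49 AM UTC (Sep 9).
Add 8 hours leg 3 → 1:49 PM UTC.
Add 7 hours and 25 minutes layover in Seoul → 9:14 PM UTC.
Add 8 hours and 51 minutes leg 4 → 6:05 AM UTC (Sep 10).
Tashkent is UTC+5:00, so local arrival = 6:05 AM + 5:00 = 11:05 AM on Sep 10.

11:05 AM on Sep 10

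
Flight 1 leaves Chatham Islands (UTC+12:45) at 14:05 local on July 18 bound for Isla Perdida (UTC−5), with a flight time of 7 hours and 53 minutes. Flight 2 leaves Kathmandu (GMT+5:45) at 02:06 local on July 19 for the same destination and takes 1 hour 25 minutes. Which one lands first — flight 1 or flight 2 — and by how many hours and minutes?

the first, by 12 hours 33 minutes

Flight 1 in UTC: 14:05 − 12:45 = 01:20 on Jul 18.
+7 hours 53 minutes → arrive 09:13 UTC on Jul 18.
Flight 2 in UTC: 02:06 − 5:45 = 20:21 on Jul 18.
+1 hour 25 minutes → arrive 21:46 UTC on Jul 18.
Flight 1 lands earlier by 12 hours 33 minutes.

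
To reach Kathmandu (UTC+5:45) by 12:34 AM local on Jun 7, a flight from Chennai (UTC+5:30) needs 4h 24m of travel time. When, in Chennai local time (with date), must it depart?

7:55 PM on June 6

Target arrival in UTC: 12:34 AM − 5:45 = 6:49 PM on Jun 6.
Subtract 4 hours and 24 minutes → departure 2:25 PM UTC on Jun 6.
Chennai is UTC+5:30: 2:25 PM + 5:30 = 7:55 PM on Jun 6.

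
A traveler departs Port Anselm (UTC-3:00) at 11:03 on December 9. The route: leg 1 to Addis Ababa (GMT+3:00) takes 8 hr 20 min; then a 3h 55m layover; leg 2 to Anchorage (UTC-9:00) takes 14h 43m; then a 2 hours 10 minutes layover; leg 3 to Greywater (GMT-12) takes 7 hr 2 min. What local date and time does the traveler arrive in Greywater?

Convert departure to UTC: 11:03 + 3:00 = 14:03 UTC on Dec 9.
Add 8 hours 20 minutes leg 1 → 22:23 UTC.
Add 3 hours and 55 minutes layover in Addis Ababa → 02:18 UTC (Dec 10).
Add 14 hours 43 minutes leg 2 → 17:01 UTC.
Add 2 hours and 10 minutes layover in Anchorage → 19:11 UTC.
Add 7 hours 2 minutes leg 3 → 02:13 UTC (Dec 11).
Greywater is UTC−12:00, so local arrival = 02:13 − 12:00 = 14:13 on Dec 10.

14:13 on December 10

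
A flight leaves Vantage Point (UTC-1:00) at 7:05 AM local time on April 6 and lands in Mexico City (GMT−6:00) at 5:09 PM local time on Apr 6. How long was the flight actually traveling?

Mexico City is 5:00 behind Vantage Point.
Clock-face elapsed time (ignoring zones) is 10 hours 4 minutes.
Actual elapsed = 10 hours 4 minutes + 5:00 = 15 hours 4 minutes.

15 hours 4 minutes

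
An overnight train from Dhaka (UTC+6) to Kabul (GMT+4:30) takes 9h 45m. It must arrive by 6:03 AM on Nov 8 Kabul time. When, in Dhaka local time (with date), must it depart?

9:48 PM on Nov 7

Target arrival in UTC: 6:03 AM − 4:30 = 1:33 AM on Nov 8.
Subtract 9 hours 45 minutes → departure 3:48 PM UTC on Nov 7.
Dhaka is UTC+6:00: 3:48 PM + 6:00 = 9:48 PM on Nov 7.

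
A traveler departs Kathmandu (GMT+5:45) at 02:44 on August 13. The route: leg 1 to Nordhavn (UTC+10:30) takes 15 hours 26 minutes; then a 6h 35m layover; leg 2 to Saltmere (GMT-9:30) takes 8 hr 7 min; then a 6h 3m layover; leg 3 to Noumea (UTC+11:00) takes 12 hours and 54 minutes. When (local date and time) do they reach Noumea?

Convert departure to UTC: 02:44 − 5:45 = 20:59 UTC on Aug 12.
Add 15 hours 26 minutes leg 1 → 12:25 UTC (Aug 13).
Add 6 hours and 35 minutes layover in Nordhavn → 19:00 UTC.
Add 8 hours 7 minutes leg 2 → 03:07 UTC (Aug 14).
Add 6 hours 3 minutes layover in Saltmere → 09:10 UTC.
Add 12 hours 54 minutes leg 3 → 22:04 UTC.
Noumea is UTC+11:00, so local arrival = 22:04 + 11:00 = 09:04 on Aug 15.

09:04 on Aug 15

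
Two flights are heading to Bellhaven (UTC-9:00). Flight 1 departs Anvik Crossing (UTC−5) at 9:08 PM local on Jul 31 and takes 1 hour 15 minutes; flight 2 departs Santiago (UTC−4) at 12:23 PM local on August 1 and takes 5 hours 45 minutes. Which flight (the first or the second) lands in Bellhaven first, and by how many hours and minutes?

Flight 1 in UTC: 9:08 PM + 5:00 = 2:08 AM on Aug 1.
+1 hour and 15 minutes → arrive 3:23 AM UTC on Aug 1.
Flight 2 in UTC: 12:23 PM + 4:00 = 4:23 PM on Aug 1.
+5 hours 45 minutes → arrive 10:08 PM UTC on Aug 1.
Flight 1 lands earlier by 18 hours 45 minutes.

the first, by 18 hours 45 minutes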